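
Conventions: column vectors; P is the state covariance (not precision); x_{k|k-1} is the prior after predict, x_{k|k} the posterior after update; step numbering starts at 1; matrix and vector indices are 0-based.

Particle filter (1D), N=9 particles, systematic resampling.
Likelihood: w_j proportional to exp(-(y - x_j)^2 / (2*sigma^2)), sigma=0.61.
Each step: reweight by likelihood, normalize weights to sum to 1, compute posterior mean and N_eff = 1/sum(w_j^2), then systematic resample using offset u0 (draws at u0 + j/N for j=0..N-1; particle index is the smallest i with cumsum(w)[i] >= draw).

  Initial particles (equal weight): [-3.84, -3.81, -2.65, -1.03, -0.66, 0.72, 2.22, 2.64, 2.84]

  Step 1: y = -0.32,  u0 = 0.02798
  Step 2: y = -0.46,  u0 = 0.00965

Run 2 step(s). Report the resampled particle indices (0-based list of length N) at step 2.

resampled_idx = [0, 1, 2, 3, 4, 5, 5, 6, 7]

step 1: w=[0.0000, 0.0000, 0.0004, 0.3177, 0.5355, 0.1462, 0.0001, 0.0000, 0.0000]  mean=-0.5763  Neff=2.4444  idx=[3, 3, 3, 4, 4, 4, 4, 4, 5]
step 2: w=[0.0946, 0.0946, 0.0946, 0.1387, 0.1387, 0.1387, 0.1387, 0.1387, 0.0225]  mean=-0.7339  Neff=8.0914  idx=[0, 1, 2, 3, 4, 5, 5, 6, 7]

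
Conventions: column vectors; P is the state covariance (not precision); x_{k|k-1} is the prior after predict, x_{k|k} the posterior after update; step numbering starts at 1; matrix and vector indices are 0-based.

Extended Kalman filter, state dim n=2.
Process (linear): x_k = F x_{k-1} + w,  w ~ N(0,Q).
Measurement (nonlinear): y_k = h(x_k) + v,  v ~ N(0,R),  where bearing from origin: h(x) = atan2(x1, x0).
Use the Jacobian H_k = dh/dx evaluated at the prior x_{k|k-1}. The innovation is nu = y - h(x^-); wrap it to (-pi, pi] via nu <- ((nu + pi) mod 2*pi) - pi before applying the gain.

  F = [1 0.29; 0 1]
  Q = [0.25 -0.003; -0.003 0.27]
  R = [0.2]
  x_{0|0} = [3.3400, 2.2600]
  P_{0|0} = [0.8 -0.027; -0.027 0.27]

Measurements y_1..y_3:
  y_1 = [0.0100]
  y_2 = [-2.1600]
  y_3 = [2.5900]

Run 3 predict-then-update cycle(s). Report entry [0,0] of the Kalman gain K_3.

step 1: x^-=[3.9954, 2.2600]  P^-=[1.0570 0.0483; 0.0483 0.5400]  H_jac=[-0.1073 0.1896]  S=[0.2296]  K=[-0.4539; 0.4234]  nu=[-0.5048]  x^+=[4.2245, 2.0463]  P^+=[1.0097 0.0924; 0.0924 0.4988]
step 2: x^-=[4.8179, 2.0463]  P^-=[1.3553 0.2341; 0.2341 0.7688]  H_jac=[-0.0747 0.1758]  S=[0.2252]  K=[-0.2667; 0.5227]  nu=[-2.5616]  x^+=[5.5011, 0.7072]  P^+=[1.3393 0.2655; 0.2655 0.7073]
step 3: x^-=[5.7062, 0.7072]  P^-=[1.8027 0.4676; 0.4676 0.9773]  H_jac=[-0.0214 0.1726]  S=[0.2265]  K=[0.1861; 0.7006]  nu=[2.4667]  x^+=[6.1652, 2.4354]  P^+=[1.7949 0.4381; 0.4381 0.8661]

K[0,0] = 0.1861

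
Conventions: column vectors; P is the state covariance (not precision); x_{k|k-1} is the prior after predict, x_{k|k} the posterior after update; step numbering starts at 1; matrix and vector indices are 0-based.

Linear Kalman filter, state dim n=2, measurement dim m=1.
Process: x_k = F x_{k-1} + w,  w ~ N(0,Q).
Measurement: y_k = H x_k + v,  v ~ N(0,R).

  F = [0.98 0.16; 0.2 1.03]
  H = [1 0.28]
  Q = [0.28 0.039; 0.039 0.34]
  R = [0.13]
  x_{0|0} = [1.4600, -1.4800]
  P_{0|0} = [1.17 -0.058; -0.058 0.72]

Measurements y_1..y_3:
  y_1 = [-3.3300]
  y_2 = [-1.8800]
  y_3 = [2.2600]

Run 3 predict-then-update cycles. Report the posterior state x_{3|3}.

x_post = [1.1111, 0.3946]

step 1: x^-=[1.1940, -1.2324]  P^-=[1.4039 0.3266; 0.3266 1.1268]  S=[1.8051]  K=[0.8284; 0.3557]  nu=[-4.1789]  x^+=[-2.2678, -2.7188]  P^+=[0.1652 -0.2053; -0.2053 0.8984]
step 2: x^-=[-2.6574, -3.2539]  P^-=[0.3972 0.0056; 0.0056 1.2151]  S=[0.6257]  K=[0.6374; 0.5528]  nu=[1.6885]  x^+=[-1.5811, -2.3205]  P^+=[0.1430 -0.2148; -0.2148 1.0239]
step 3: x^-=[-1.9208, -2.7064]  P^-=[0.3762 0.0120; 0.0120 1.3435]  S=[0.6183]  K=[0.6139; 0.6279]  nu=[4.9385]  x^+=[1.1111, 0.3946]  P^+=[0.1432 -0.2263; -0.2263 1.0997]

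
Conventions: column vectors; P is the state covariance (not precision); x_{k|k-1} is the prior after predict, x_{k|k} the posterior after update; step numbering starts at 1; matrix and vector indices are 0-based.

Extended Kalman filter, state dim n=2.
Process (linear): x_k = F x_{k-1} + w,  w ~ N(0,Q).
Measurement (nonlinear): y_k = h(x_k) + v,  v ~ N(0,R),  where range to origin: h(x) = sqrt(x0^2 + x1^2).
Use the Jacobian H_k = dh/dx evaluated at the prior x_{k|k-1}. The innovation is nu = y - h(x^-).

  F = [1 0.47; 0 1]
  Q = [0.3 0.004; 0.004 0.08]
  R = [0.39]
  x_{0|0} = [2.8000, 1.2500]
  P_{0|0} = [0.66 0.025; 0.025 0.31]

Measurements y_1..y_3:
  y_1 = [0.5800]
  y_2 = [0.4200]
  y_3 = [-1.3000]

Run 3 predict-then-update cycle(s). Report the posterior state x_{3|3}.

x_post = [-0.3901, -0.2367]

step 1: x^-=[3.3875, 1.2500]  P^-=[1.0520 0.1747; 0.1747 0.3900]  H_jac=[0.9382 0.3462]  S=[1.4761]  K=[0.7096; 0.2025]  nu=[-3.0308]  x^+=[1.2370, 0.6363]  P^+=[0.3088 -0.0374; -0.0374 0.3295]
step 2: x^-=[1.5360, 0.6363]  P^-=[0.6464 0.1215; 0.1215 0.4095]  H_jac=[0.9239 0.3827]  S=[1.0876]  K=[0.5918; 0.2473]  nu=[-1.2426]  x^+=[0.8006, 0.3290]  P^+=[0.2655 -0.0377; -0.0377 0.3430]
step 3: x^-=[0.9553, 0.3290]  P^-=[0.6058 0.1275; 0.1275 0.4230]  H_jac=[0.9455 0.3257]  S=[1.0549]  K=[0.5823; 0.2449]  nu=[-2.3103]  x^+=[-0.3901, -0.2367]  P^+=[0.2481 -0.0229; -0.0229 0.3597]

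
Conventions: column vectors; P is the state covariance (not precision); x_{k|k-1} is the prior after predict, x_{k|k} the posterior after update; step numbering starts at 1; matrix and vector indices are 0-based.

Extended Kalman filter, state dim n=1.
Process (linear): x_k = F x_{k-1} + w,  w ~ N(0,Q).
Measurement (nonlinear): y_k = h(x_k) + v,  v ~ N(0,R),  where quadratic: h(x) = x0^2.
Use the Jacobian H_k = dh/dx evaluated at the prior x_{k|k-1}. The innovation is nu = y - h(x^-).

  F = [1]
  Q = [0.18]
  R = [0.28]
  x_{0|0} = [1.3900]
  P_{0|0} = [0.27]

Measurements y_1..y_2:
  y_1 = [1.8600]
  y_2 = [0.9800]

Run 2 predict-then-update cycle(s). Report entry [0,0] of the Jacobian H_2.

H_jac[0,0] = 2.7320

step 1: x^-=[1.3900]  P^-=[0.4500]  H_jac=[2.7800]  S=[3.7578]  K=[0.3329]  nu=[-0.0721]  x^+=[1.3660]  P^+=[0.0335]
step 2: x^-=[1.3660]  P^-=[0.2135]  H_jac=[2.7320]  S=[1.8737]  K=[0.3113]  nu=[-0.8859]  x^+=[1.0902]  P^+=[0.0319]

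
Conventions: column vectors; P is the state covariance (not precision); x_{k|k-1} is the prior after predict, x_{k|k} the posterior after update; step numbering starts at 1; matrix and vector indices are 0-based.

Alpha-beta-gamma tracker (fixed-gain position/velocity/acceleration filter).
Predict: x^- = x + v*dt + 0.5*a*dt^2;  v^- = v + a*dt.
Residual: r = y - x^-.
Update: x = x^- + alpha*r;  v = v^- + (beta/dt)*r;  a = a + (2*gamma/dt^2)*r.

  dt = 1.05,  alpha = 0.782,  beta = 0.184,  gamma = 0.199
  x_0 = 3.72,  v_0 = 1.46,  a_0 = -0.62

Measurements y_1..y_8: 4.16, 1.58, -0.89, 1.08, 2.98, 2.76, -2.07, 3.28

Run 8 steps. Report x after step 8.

step 1: x_pred=4.9112  r=-0.7512  x^+=4.3238  v^+=0.6774  a^+=-0.8912
step 2: x_pred=4.5437  r=-2.9637  x^+=2.2261  v^+=-0.7778  a^+=-1.9611
step 3: x_pred=0.3284  r=-1.2184  x^+=-0.6244  v^+=-3.0504  a^+=-2.4009
step 4: x_pred=-5.1508  r=6.2308  x^+=-0.2783  v^+=-4.4795  a^+=-0.1516
step 5: x_pred=-5.0654  r=8.0454  x^+=1.2261  v^+=-3.2288  a^+=2.7527
step 6: x_pred=-0.6467  r=3.4067  x^+=2.0173  v^+=0.2585  a^+=3.9826
step 7: x_pred=4.4842  r=-6.5542  x^+=-0.6412  v^+=3.2917  a^+=1.6165
step 8: x_pred=3.7062  r=-0.4262  x^+=3.3729  v^+=4.9143  a^+=1.4627

x_post = 3.3729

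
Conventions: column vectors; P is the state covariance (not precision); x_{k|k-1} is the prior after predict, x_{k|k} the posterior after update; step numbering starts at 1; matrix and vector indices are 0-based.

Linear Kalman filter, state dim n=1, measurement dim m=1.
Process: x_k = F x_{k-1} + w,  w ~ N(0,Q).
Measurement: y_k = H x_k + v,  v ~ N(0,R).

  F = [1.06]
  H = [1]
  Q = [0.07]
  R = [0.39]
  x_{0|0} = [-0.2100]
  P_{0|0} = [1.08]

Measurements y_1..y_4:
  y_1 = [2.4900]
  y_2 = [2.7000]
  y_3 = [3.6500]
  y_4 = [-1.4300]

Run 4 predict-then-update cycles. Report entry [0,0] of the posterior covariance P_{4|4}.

P_post[0,0] = 0.1553

step 1: x^-=[-0.2226]  P^-=[1.2835]  S=[1.6735]  K=[0.7670]  nu=[2.7126]  x^+=[1.8578]  P^+=[0.2991]
step 2: x^-=[1.9693]  P^-=[0.4061]  S=[0.7961]  K=[0.5101]  nu=[0.7307]  x^+=[2.3420]  P^+=[0.1989]
step 3: x^-=[2.4826]  P^-=[0.2935]  S=[0.6835]  K=[0.4294]  nu=[1.1674]  x^+=[2.9839]  P^+=[0.1675]
step 4: x^-=[3.1629]  P^-=[0.2582]  S=[0.6482]  K=[0.3983]  nu=[-4.5929]  x^+=[1.3335]  P^+=[0.1553]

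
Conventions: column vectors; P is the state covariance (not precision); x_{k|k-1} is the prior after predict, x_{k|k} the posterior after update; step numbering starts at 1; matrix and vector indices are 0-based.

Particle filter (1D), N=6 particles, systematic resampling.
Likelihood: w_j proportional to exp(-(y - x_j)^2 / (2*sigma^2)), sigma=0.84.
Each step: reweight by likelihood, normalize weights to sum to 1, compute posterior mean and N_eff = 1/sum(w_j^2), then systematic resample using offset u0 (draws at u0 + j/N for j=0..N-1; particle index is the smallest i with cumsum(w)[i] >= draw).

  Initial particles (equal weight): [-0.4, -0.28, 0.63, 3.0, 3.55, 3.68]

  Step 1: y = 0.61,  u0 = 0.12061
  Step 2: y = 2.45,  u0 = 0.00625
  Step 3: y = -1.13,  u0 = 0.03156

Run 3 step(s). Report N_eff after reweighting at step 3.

N_eff = 2.9014

step 1: w=[0.2337, 0.2747, 0.4815, 0.0084, 0.0011, 0.0006]  mean=0.1641  Neff=2.7626  idx=[0, 1, 1, 2, 2, 2]
step 2: w=[0.0105, 0.0169, 0.0169, 0.3185, 0.3185, 0.3185]  mean=0.5883  Neff=3.2780  idx=[0, 3, 3, 4, 4, 5]
step 3: w=[0.5518, 0.0896, 0.0896, 0.0896, 0.0896, 0.0896]  mean=0.0616  Neff=2.9014  idx=[0, 0, 0, 0, 2, 4]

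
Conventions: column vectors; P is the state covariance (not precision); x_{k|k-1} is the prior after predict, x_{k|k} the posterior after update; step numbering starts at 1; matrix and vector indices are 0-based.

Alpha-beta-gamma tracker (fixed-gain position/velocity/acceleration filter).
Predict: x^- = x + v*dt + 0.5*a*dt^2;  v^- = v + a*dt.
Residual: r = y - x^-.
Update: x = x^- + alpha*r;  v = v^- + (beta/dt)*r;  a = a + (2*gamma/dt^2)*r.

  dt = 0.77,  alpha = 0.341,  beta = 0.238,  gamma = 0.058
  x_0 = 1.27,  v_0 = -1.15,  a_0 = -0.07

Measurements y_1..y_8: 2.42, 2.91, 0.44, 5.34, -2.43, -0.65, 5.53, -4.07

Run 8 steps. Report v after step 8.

step 1: x_pred=0.3637  r=2.0563  x^+=1.0649  v^+=-0.5683  a^+=0.3323
step 2: x_pred=0.7258  r=2.1842  x^+=1.4706  v^+=0.3626  a^+=0.7596
step 3: x_pred=1.9751  r=-1.5351  x^+=1.4516  v^+=0.4731  a^+=0.4593
step 4: x_pred=1.9520  r=3.3880  x^+=3.1073  v^+=1.8739  a^+=1.1221
step 5: x_pred=4.8829  r=-7.3129  x^+=2.3892  v^+=0.4776  a^+=-0.3086
step 6: x_pred=2.6655  r=-3.3155  x^+=1.5349  v^+=-0.7848  a^+=-0.9573
step 7: x_pred=0.6468  r=4.8832  x^+=2.3120  v^+=-0.0126  a^+=-0.0019
step 8: x_pred=2.3018  r=-6.3718  x^+=0.1290  v^+=-1.9835  a^+=-1.2485

v_post = -1.9835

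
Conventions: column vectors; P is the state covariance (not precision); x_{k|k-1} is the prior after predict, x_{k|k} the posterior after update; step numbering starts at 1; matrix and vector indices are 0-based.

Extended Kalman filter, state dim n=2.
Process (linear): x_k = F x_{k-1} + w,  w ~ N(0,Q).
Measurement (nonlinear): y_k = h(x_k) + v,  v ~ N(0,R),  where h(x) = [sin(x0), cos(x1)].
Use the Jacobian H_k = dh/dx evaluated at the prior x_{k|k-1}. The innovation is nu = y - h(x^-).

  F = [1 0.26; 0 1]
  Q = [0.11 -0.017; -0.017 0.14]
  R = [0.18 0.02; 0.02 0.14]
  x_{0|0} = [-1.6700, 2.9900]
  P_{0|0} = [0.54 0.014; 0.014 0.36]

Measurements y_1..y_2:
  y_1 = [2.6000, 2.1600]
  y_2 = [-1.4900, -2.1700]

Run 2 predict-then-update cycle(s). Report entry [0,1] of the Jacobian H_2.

step 1: x^-=[-0.8926, 2.9900]  P^-=[0.6816 0.0906; 0.0906 0.5000]  H_jac=[0.6274 0.0000; 0.0000 -0.1510]  S=[0.4483 0.0114; 0.0114 0.1514]  K=[0.9581 -0.1626; 0.1398 -0.5093]  nu=[3.3787, 3.1485]  x^+=[1.8324, 1.8588]  P^+=[0.2697 0.0239; 0.0239 0.4536]
step 2: x^-=[2.3157, 1.8588]  P^-=[0.4228 0.1248; 0.1248 0.5936]  H_jac=[-0.6779 0.0000; 0.0000 -0.9588]  S=[0.3743 0.1011; 0.1011 0.6857]  K=[-0.7484 -0.0641; -0.0019 -0.8297]  nu=[-2.2251, -1.8859]  x^+=[4.1019, 3.4278]  P^+=[0.2006 0.0250; 0.0250 0.1212]

H_jac[0,1] = 0.0000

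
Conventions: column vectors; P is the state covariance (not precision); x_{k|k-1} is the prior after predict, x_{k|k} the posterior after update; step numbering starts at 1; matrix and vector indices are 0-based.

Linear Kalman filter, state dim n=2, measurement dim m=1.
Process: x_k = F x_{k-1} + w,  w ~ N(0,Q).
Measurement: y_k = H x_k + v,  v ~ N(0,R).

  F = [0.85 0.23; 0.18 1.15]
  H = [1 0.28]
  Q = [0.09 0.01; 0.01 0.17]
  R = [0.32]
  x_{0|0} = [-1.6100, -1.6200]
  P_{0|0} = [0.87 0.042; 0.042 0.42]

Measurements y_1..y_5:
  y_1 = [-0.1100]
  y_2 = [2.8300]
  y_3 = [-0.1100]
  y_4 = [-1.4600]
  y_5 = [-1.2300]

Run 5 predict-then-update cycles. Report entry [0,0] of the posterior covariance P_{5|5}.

step 1: x^-=[-1.7411, -2.1528]  P^-=[0.7572 0.2970; 0.2970 0.7710]  S=[1.3040]  K=[0.6445; 0.3933]  nu=[2.2339]  x^+=[-0.3014, -1.2742]  P^+=[0.2156 -0.0335; -0.0335 0.5693]
step 2: x^-=[-0.5493, -1.5196]  P^-=[0.2628 0.1594; 0.1594 0.9160]  S=[0.7439]  K=[0.4133; 0.5591]  nu=[3.8048]  x^+=[1.0231, 0.6076]  P^+=[0.1357 -0.0125; -0.0125 0.6835]
step 3: x^-=[1.0094, 0.8829]  P^-=[0.2194 0.1988; 0.1988 1.0732]  S=[0.7348]  K=[0.3743; 0.6795]  nu=[-1.3666]  x^+=[0.4979, -0.0457]  P^+=[0.1164 0.0120; 0.0120 0.7339]
step 4: x^-=[0.4127, 0.0370]  P^-=[0.2176 0.2341; 0.2341 1.1493]  S=[0.7588]  K=[0.3732; 0.7326]  nu=[-1.8831]  x^+=[-0.2900, -1.3425]  P^+=[0.1119 0.0267; 0.0267 0.7420]
step 5: x^-=[-0.5553, -1.5961]  P^-=[0.2206 0.2506; 0.2506 1.1660]  S=[0.7723]  K=[0.3764; 0.7472]  nu=[-0.2278]  x^+=[-0.6410, -1.7663]  P^+=[0.1111 0.0333; 0.0333 0.7348]

P_post[0,0] = 0.1111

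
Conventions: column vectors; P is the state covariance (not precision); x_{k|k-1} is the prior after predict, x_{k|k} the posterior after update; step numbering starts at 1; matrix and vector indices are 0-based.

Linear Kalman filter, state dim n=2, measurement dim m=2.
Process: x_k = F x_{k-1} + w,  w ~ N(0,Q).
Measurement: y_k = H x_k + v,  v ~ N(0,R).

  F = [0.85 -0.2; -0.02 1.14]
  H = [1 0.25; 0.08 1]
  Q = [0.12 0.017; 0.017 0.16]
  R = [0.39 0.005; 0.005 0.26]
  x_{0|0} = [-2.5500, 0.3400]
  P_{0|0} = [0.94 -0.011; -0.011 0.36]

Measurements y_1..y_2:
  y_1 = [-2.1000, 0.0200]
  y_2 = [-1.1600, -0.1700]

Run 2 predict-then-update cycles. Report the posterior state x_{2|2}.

x_post = [-1.5628, 0.1142]

step 1: x^-=[-2.2355, 0.4386]  P^-=[0.8173 -0.0918; -0.0918 0.6287]  S=[1.2007 0.1340; 0.1340 0.8793]  K=[0.6764 -0.1331; -0.0248 0.7105]  nu=[0.0259, -0.2398]  x^+=[-2.1861, 0.2676]  P^+=[0.2765 -0.0533; -0.0533 0.1889]
step 2: x^-=[-1.9117, 0.3488]  P^-=[0.3454 -0.0827; -0.0827 0.4080]  S=[0.7196 0.0503; 0.0503 0.6570]  K=[0.4596 -0.1190; -0.0159 0.6122]  nu=[0.6645, -0.3659]  x^+=[-1.5628, 0.1142]  P^+=[0.1896 -0.0438; -0.0438 0.1626]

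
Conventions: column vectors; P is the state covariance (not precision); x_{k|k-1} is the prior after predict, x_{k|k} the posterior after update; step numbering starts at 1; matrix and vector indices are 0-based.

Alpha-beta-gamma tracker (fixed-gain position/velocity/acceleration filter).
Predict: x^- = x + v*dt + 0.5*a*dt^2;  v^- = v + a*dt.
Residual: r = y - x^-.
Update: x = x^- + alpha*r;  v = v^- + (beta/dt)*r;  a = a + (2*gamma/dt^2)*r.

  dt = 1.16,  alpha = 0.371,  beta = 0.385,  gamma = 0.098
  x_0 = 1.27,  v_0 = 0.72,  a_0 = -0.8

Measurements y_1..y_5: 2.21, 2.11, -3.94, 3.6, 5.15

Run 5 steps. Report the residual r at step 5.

step 1: x_pred=1.5670  r=0.6430  x^+=1.8055  v^+=0.0054  a^+=-0.7063
step 2: x_pred=1.3366  r=0.7734  x^+=1.6235  v^+=-0.5572  a^+=-0.5937
step 3: x_pred=0.5777  r=-4.5177  x^+=-1.0984  v^+=-2.7453  a^+=-1.2517
step 4: x_pred=-5.1251  r=8.7251  x^+=-1.8881  v^+=-1.3015  a^+=0.0192
step 5: x_pred=-3.3849  r=8.5349  x^+=-0.2185  v^+=1.5534  a^+=1.2624

resid = 8.5349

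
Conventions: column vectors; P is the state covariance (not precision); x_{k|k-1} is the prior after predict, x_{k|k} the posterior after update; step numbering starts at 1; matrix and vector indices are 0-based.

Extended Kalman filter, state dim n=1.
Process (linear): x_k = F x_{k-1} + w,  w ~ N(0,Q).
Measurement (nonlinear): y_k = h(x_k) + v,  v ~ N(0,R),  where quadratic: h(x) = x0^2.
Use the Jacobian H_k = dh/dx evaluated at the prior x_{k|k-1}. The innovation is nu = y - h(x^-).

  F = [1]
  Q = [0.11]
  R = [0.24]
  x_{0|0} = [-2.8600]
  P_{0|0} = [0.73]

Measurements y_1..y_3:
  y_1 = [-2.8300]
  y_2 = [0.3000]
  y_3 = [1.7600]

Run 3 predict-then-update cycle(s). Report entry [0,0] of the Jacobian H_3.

H_jac[0,0] = -1.4969

step 1: x^-=[-2.8600]  P^-=[0.8400]  H_jac=[-5.7200]  S=[27.7235]  K=[-0.1733]  nu=[-11.0096]  x^+=[-0.9519]  P^+=[0.0073]
step 2: x^-=[-0.9519]  P^-=[0.1173]  H_jac=[-1.9038]  S=[0.6651]  K=[-0.3357]  nu=[-0.6061]  x^+=[-0.7484]  P^+=[0.0423]
step 3: x^-=[-0.7484]  P^-=[0.1523]  H_jac=[-1.4969]  S=[0.5813]  K=[-0.3922]  nu=[1.1999]  x^+=[-1.2191]  P^+=[0.0629]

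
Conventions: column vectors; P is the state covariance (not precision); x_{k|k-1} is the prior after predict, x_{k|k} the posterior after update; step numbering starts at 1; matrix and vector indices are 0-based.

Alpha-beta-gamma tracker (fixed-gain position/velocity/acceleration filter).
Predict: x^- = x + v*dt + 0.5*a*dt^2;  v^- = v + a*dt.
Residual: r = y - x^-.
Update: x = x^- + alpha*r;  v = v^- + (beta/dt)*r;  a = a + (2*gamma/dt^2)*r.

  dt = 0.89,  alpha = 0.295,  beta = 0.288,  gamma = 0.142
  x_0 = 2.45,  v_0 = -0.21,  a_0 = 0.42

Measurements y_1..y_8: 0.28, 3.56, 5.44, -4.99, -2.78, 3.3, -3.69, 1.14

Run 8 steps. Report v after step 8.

v_post = -0.6211

step 1: x_pred=2.4294  r=-2.1494  x^+=1.7954  v^+=-0.5317  a^+=-0.3507
step 2: x_pred=1.1832  r=2.3768  x^+=1.8844  v^+=-0.0747  a^+=0.5015
step 3: x_pred=2.0165  r=3.4235  x^+=3.0264  v^+=1.4795  a^+=1.7290
step 4: x_pred=5.0279  r=-10.0179  x^+=2.0726  v^+=-0.2235  a^+=-1.8628
step 5: x_pred=1.1359  r=-3.9159  x^+=-0.0193  v^+=-3.1486  a^+=-3.2669
step 6: x_pred=-4.1154  r=7.4154  x^+=-1.9278  v^+=-3.6565  a^+=-0.6081
step 7: x_pred=-5.4230  r=1.7330  x^+=-4.9118  v^+=-3.6370  a^+=0.0132
step 8: x_pred=-8.1435  r=9.2835  x^+=-5.4048  v^+=-0.6211  a^+=3.3417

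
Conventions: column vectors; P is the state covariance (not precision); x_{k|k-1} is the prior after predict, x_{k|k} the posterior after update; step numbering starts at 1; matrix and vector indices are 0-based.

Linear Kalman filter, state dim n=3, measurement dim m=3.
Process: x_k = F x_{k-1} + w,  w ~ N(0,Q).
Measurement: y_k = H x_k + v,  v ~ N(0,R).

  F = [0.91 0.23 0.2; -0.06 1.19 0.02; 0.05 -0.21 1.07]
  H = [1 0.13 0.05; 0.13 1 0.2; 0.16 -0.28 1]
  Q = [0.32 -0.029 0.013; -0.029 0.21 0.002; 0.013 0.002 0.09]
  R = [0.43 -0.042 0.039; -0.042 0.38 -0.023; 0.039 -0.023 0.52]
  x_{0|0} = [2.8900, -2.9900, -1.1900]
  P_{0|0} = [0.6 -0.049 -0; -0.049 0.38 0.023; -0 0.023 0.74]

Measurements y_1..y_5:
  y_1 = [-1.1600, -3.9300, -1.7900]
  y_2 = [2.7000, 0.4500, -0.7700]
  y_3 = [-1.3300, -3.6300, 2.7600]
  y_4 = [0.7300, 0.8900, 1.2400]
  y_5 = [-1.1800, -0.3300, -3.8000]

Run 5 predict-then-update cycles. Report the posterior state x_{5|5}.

step 1: x^-=[1.7042, -3.7553, -0.5009]  P^-=[0.8482 -0.0016 0.1938; -0.0016 0.7587 -0.0533; 0.1938 -0.0533 0.9462]  S=[1.3116 0.2107 0.3840; 0.2107 1.1792 -0.0476; 0.3840 -0.0476 1.6394]  K=[0.6363 0.0134 0.0526; 0.0146 0.6256 -0.1475; -0.0288 0.1667 0.6168]  nu=[-2.3510, -0.2961, -2.6133]  x^+=[0.0668, -3.5895, -2.0943]  P^+=[0.2831 -0.0577 -0.0096; -0.0577 0.2502 -0.0112; -0.0096 -0.0112 0.3142]
step 2: x^-=[-1.1837, -4.3174, -1.4838]  P^-=[0.5516 -0.0392 0.0797; -0.0392 0.5732 -0.0724; 0.0797 -0.0724 0.4666]  S=[0.9892 0.0800 0.2118; 0.0800 0.9462 -0.1390; 0.2118 -0.1390 1.1153]  K=[0.5426 0.0140 0.0591; 0.0183 0.5619 -0.1479; -0.0128 0.1022 0.4632]  nu=[4.5192, 5.2180, -0.3057]  x^+=[1.3236, -1.2577, -1.1502]  P^+=[0.2416 -0.0500 -0.0011; -0.0500 0.2262 -0.0178; -0.0011 -0.0178 0.2332]
step 3: x^-=[0.6852, -1.5991, -0.9004]  P^-=[0.5184 -0.0371 0.0673; -0.0371 0.5376 -0.0764; 0.0673 -0.0764 0.3765]  S=[0.9545 0.0694 0.1898; 0.0694 0.9047 -0.1532; 0.1898 -0.1532 1.0195]  K=[0.5279 0.0183 0.0620; 0.0206 0.5450 -0.1503; -0.0083 0.0793 0.4143]  nu=[-1.7623, -1.9399, 3.1030]  x^+=[-0.0883, -3.1589, 0.2460]  P^+=[0.2347 -0.0475 0.0016; -0.0475 0.2200 -0.0207; 0.0016 -0.0207 0.2072]
step 4: x^-=[-0.7577, -3.7489, 0.9222]  P^-=[0.5131 -0.0365 0.0632; -0.0365 0.5282 -0.0790; 0.0632 -0.0790 0.3480]  S=[0.9487 0.0668 0.1833; 0.0668 0.8930 -0.1595; 0.1833 -0.1595 0.9903]  K=[0.5256 0.0199 0.0630; 0.0211 0.5398 -0.1520; -0.0074 0.0700 0.3966]  nu=[1.9289, 4.5530, -0.6107]  x^+=[0.3084, -1.1578, 0.9846]  P^+=[0.2336 -0.0468 0.0023; -0.0468 0.2182 -0.0221; 0.0023 -0.0221 0.1978]
step 5: x^-=[0.2113, -1.3766, 1.3121]  P^-=[0.5121 -0.0366 0.0616; -0.0366 0.5256 -0.0805; 0.0616 -0.0805 0.3378]  S=[0.9475 0.0657 0.1809; 0.0657 0.8892 -0.1625; 0.1809 -0.1625 0.9802]  K=[0.5253 0.0204 0.0633; 0.0212 0.5381 -0.1530; -0.0073 0.0662 0.3900]  nu=[-1.2779, 0.7567, -5.5314]  x^+=[-0.7948, -0.1504, -0.7858]  P^+=[0.2334 -0.0466 0.0025; -0.0466 0.2177 -0.0227; 0.0025 -0.0227 0.1942]

x_post = [-0.7948, -0.1504, -0.7858]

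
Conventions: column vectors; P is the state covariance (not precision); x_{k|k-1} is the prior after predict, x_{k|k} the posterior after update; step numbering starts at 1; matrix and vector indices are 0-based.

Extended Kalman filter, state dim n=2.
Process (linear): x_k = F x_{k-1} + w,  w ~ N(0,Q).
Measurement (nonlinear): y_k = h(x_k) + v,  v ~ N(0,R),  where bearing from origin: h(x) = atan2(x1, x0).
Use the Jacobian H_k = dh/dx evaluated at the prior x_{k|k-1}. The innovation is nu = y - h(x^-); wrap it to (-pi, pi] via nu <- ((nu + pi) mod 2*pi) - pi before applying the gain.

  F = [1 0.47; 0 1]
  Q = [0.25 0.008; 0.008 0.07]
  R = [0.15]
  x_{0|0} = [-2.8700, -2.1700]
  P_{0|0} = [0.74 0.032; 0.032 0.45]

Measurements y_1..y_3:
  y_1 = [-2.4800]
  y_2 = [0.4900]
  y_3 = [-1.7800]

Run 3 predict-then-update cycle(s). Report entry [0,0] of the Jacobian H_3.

step 1: x^-=[-3.8899, -2.1700]  P^-=[1.1195 0.2515; 0.2515 0.5200]  H_jac=[0.1094 -0.1961]  S=[0.1726]  K=[0.4237; -0.4313]  nu=[0.1527]  x^+=[-3.8252, -2.2359]  P^+=[1.0885 0.2830; 0.2830 0.4879]
step 2: x^-=[-4.8760, -2.2359]  P^-=[1.7123 0.5204; 0.5204 0.5579]  H_jac=[0.0777 -0.1695]  S=[0.1627]  K=[0.2759; -0.3326]  nu=[-3.0815]  x^+=[-5.7262, -1.2109]  P^+=[1.7000 0.5353; 0.5353 0.5399]
step 3: x^-=[-6.2953, -1.2109]  P^-=[2.5724 0.7970; 0.7970 0.6099]  H_jac=[0.0295 -0.1532]  S=[0.1593]  K=[-0.2906; -0.4389]  nu=[1.1716]  x^+=[-6.6357, -1.7251]  P^+=[2.5589 0.7767; 0.7767 0.5792]

H_jac[0,0] = 0.0295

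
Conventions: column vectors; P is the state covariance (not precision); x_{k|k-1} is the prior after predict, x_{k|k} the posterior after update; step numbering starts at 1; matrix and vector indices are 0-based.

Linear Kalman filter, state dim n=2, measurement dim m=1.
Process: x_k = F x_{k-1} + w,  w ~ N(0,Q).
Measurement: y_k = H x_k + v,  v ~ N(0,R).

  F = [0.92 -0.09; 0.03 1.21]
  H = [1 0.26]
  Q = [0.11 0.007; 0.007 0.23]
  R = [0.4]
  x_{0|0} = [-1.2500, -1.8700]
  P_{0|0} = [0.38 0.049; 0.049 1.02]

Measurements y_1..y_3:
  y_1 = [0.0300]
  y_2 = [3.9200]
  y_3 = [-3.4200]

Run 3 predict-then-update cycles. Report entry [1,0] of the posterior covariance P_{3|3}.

step 1: x^-=[-0.9817, -2.3002]  P^-=[0.4318 -0.0392; -0.0392 1.7273]  S=[0.9282]  K=[0.4542; 0.4416]  nu=[1.6098]  x^+=[-0.2505, -1.5893]  P^+=[0.2403 -0.2254; -0.2254 1.5462]
step 2: x^-=[-0.0874, -1.9305]  P^-=[0.3632 -0.4050; -0.4050 2.4777]  S=[0.7201]  K=[0.3582; 0.3321]  nu=[4.5094]  x^+=[1.5277, -0.4328]  P^+=[0.2708 -0.4907; -0.4907 2.3983]
step 3: x^-=[1.4444, -0.4778]  P^-=[0.4399 -0.7916; -0.7916 3.7059]  S=[0.6788]  K=[0.3449; 0.2533]  nu=[-4.7402]  x^+=[-0.1904, -1.6784]  P^+=[0.3592 -0.8509; -0.8509 3.6624]

P_post[1,0] = -0.8509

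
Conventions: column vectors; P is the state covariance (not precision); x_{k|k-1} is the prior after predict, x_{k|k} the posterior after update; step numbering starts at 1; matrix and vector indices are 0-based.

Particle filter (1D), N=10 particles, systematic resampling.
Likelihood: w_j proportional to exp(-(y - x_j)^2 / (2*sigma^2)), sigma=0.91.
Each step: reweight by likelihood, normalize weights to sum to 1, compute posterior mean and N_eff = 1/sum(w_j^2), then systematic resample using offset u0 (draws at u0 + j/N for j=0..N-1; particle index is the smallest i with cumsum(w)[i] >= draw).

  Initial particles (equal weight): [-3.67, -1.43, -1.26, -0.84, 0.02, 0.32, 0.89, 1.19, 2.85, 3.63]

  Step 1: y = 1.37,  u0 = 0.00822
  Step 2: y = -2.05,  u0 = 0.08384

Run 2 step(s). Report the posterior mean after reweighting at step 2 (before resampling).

step 1: w=[0.0000, 0.0028, 0.0050, 0.0170, 0.1078, 0.1665, 0.2819, 0.3177, 0.0863, 0.0148]  mean=0.9598  Neff=4.3897  idx=[3, 4, 5, 6, 6, 6, 7, 7, 7, 8]
step 2: w=[0.7600, 0.1384, 0.0619, 0.0100, 0.0100, 0.0100, 0.0033, 0.0033, 0.0033, 0.0000]  mean=-0.5776  Neff=1.6640  idx=[0, 0, 0, 0, 0, 0, 0, 1, 1, 5]

post_mean = -0.5776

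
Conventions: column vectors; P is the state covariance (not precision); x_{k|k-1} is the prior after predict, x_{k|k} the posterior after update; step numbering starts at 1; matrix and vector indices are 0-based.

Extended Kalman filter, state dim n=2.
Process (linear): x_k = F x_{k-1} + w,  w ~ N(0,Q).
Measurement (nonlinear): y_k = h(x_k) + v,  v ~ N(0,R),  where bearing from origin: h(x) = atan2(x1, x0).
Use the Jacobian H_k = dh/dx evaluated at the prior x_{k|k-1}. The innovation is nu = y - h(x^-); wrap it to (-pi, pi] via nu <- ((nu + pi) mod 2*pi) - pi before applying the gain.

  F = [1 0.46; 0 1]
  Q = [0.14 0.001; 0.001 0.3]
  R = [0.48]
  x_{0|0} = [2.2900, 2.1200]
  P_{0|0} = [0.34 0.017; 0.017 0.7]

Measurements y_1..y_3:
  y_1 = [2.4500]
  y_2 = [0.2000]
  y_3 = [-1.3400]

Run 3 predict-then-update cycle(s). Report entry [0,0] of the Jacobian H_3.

H_jac[0,0] = -0.0674

step 1: x^-=[3.2652, 2.1200]  P^-=[0.6438 0.3400; 0.3400 1.0000]  H_jac=[-0.1399 0.2154]  S=[0.5185]  K=[-0.0324; 0.3238]  nu=[1.8741]  x^+=[3.2045, 2.7268]  P^+=[0.6432 0.3454; 0.3454 0.9456]
step 2: x^-=[4.4588, 2.7268]  P^-=[1.3011 0.7814; 0.7814 1.2456]  H_jac=[-0.0998 0.1632]  S=[0.5007]  K=[-0.0047; 0.2503]  nu=[-0.3489]  x^+=[4.4604, 2.6395]  P^+=[1.3011 0.7820; 0.7820 1.2143]
step 3: x^-=[5.6746, 2.6395]  P^-=[2.4175 1.3416; 1.3416 1.5143]  H_jac=[-0.0674 0.1449]  S=[0.4966]  K=[0.0633; 0.2597]  nu=[-1.7754]  x^+=[5.5621, 2.1783]  P^+=[2.4155 1.3334; 1.3334 1.4808]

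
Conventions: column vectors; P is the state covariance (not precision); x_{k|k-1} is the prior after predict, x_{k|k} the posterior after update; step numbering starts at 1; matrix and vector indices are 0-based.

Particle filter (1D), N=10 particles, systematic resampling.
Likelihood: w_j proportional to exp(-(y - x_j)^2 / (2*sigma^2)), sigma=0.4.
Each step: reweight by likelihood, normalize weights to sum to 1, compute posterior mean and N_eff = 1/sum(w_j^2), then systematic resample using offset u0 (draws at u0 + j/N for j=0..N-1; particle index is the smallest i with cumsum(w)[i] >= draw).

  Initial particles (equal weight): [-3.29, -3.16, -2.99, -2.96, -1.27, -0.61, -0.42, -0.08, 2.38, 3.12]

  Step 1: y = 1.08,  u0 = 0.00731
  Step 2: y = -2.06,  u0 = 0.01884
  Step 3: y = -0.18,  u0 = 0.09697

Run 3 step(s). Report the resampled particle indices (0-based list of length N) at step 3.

step 1: w=[0.0000, 0.0000, 0.0000, 0.0000, 0.0000, 0.0063, 0.0420, 0.7096, 0.2419, 0.0001]  mean=0.4978  Neff=1.7733  idx=[6, 7, 7, 7, 7, 7, 7, 7, 8, 8]
step 2: w=[0.8699, 0.0186, 0.0186, 0.0186, 0.0186, 0.0186, 0.0186, 0.0186, 0.0000, 0.0000]  mean=-0.3758  Neff=1.3172  idx=[0, 0, 0, 0, 0, 0, 0, 0, 0, 3]
step 3: w=[0.0984, 0.0984, 0.0984, 0.0984, 0.0984, 0.0984, 0.0984, 0.0984, 0.0984, 0.1142]  mean=-0.3812  Neff=9.9776  idx=[0, 2, 3, 4, 5, 6, 7, 8, 9, 9]

resampled_idx = [0, 2, 3, 4, 5, 6, 7, 8, 9, 9]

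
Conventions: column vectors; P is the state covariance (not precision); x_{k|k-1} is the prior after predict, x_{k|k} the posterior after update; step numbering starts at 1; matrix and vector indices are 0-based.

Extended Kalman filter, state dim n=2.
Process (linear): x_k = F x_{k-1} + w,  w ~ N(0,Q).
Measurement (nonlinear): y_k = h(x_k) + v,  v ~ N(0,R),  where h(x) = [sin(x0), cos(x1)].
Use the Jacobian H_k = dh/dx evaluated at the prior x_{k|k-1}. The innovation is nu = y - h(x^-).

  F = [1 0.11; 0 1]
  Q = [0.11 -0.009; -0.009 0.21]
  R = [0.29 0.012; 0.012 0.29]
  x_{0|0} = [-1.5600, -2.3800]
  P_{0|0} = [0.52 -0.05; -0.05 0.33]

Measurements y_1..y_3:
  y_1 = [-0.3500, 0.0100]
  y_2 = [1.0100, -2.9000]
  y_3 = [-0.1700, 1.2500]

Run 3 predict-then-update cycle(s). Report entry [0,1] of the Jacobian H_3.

step 1: x^-=[-1.8218, -2.3800]  P^-=[0.6230 -0.0227; -0.0227 0.5400]  H_jac=[-0.2484 0.0000; 0.0000 0.6901]  S=[0.3284 0.0159; 0.0159 0.5471]  K=[-0.4704 -0.0150; -0.0158 0.6815]  nu=[0.6187, 0.7337]  x^+=[-2.1238, -1.8897]  P^+=[0.5500 -0.0145; -0.0145 0.2861]
step 2: x^-=[-2.3317, -1.8897]  P^-=[0.6602 0.0080; 0.0080 0.4961]  H_jac=[-0.6896 0.0000; 0.0000 0.9496]  S=[0.6039 0.0068; 0.0068 0.7374]  K=[-0.7540 0.0172; -0.0163 0.6391]  nu=[1.7342, -2.5865]  x^+=[-3.6839, -3.5709]  P^+=[0.3168 -0.0043; -0.0043 0.1950]
step 3: x^-=[-4.0767, -3.5709]  P^-=[0.4282 0.0082; 0.0082 0.4050]  H_jac=[-0.5937 0.0000; 0.0000 -0.4162]  S=[0.4410 0.0140; 0.0140 0.3602]  K=[-0.5770 0.0130; 0.0039 -0.4682]  nu=[-0.9747, 2.1593]  x^+=[-3.4862, -4.5856]  P^+=[0.2816 0.0076; 0.0076 0.3261]

H_jac[0,1] = 0.0000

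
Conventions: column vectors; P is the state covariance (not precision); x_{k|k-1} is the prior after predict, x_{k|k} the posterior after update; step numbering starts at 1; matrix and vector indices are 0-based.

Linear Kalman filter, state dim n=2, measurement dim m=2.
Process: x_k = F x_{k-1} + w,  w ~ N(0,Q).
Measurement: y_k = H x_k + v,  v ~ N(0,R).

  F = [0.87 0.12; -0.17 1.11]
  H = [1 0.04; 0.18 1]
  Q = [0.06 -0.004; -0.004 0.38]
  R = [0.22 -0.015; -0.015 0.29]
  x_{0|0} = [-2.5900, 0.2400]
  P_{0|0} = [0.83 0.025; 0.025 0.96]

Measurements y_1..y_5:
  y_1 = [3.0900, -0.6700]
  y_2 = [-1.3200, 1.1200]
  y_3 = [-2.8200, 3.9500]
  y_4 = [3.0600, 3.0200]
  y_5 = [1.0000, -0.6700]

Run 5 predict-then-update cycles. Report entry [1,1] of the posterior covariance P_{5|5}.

step 1: x^-=[-2.2245, 0.7067]  P^-=[0.7073 0.0247; 0.0247 1.5774]  S=[0.9318 0.2003; 0.2003 1.8992]  K=[0.7601 -0.0001; -0.0868 0.8420]  nu=[5.2862, -0.9763]  x^+=[1.7939, -0.5740]  P^+=[0.1689 -0.0418; -0.0418 0.2530]
step 2: x^-=[1.4918, -0.9421]  P^-=[0.1828 -0.0348; -0.0348 0.7124]  S=[0.4011 0.0113; 0.0113 0.9958]  K=[0.4523 -0.0071; -0.0358 0.7095]  nu=[-2.7741, 1.7936]  x^+=[0.2242, 0.4298]  P^+=[0.1007 -0.0270; -0.0270 0.2112]
step 3: x^-=[0.2467, 0.4390]  P^-=[0.1336 -0.0163; -0.0163 0.6533]  S=[0.3534 0.0188; 0.0188 0.9417]  K=[0.3763 0.0008; -0.0088 0.6907]  nu=[-3.0842, 3.4666]  x^+=[-0.9112, 2.8607]  P^+=[0.0836 -0.0205; -0.0205 0.2041]
step 4: x^-=[-0.4495, 3.3303]  P^-=[0.1219 -0.0085; -0.0085 0.6417]  S=[0.3423 0.0240; 0.0240 0.9325]  K=[0.3549 0.0053; 0.0019 0.6864]  nu=[3.3762, -0.2294]  x^+=[0.7475, 3.1793]  P^+=[0.0787 -0.0180; -0.0180 0.2023]
step 5: x^-=[1.0318, 3.4019]  P^-=[0.1187 -0.0057; -0.0057 0.6383]  S=[0.3393 0.0262; 0.0262 0.9301]  K=[0.3487 0.0071; 0.0056 0.6850]  nu=[-0.1679, -4.2576]  x^+=[0.9432, 0.4845]  P^+=[0.0773 -0.0171; -0.0171 0.2016]

P_post[1,1] = 0.2016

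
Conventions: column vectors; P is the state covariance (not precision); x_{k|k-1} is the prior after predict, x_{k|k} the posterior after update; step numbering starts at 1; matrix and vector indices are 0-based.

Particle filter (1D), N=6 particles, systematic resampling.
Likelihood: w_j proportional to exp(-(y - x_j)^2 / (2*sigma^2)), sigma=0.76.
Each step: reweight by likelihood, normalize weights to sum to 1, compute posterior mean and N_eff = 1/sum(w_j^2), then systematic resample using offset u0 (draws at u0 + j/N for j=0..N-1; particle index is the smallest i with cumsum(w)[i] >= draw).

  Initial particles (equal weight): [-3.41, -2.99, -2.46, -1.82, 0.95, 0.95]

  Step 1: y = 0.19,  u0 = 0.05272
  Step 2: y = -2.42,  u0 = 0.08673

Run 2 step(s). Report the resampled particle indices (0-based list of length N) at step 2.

step 1: w=[0.0000, 0.0001, 0.0018, 0.0243, 0.4869, 0.4869]  mean=0.8759  Neff=2.1068  idx=[4, 4, 4, 5, 5, 5]
step 2: w=[0.1667, 0.1667, 0.1667, 0.1667, 0.1667, 0.1667]  mean=0.9500  Neff=6.0000  idx=[0, 1, 2, 3, 4, 5]

resampled_idx = [0, 1, 2, 3, 4, 5]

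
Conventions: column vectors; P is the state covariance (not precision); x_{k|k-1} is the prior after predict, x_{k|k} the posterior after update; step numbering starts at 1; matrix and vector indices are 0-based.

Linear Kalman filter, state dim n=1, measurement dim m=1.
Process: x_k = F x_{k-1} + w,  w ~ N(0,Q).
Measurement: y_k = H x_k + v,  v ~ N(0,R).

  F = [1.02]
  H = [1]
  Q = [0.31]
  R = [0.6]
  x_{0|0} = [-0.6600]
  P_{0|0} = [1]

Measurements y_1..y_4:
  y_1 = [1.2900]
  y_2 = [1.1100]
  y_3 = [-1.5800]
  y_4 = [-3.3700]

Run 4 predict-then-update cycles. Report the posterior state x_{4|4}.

step 1: x^-=[-0.6732]  P^-=[1.3504]  S=[1.9504]  K=[0.6924]  nu=[1.9632]  x^+=[0.6861]  P^+=[0.4154]
step 2: x^-=[0.6998]  P^-=[0.7422]  S=[1.3422]  K=[0.5530]  nu=[0.4102]  x^+=[0.9266]  P^+=[0.3318]
step 3: x^-=[0.9452]  P^-=[0.6552]  S=[1.2552]  K=[0.5220]  nu=[-2.5252]  x^+=[-0.3729]  P^+=[0.3132]
step 4: x^-=[-0.3804]  P^-=[0.6358]  S=[1.2358]  K=[0.5145]  nu=[-2.9896]  x^+=[-1.9186]  P^+=[0.3087]

x_post = [-1.9186]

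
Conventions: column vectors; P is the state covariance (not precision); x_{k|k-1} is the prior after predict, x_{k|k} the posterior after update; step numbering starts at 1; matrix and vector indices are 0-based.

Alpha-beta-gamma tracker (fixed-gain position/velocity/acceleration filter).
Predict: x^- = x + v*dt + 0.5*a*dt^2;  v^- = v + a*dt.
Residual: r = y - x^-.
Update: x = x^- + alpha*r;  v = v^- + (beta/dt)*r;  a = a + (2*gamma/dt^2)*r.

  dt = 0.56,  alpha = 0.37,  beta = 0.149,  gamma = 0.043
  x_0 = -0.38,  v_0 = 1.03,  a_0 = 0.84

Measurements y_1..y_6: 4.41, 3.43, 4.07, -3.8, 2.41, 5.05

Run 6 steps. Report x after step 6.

x_post = 4.0766

step 1: x_pred=0.3285  r=4.0815  x^+=1.8387  v^+=2.5864  a^+=1.9593
step 2: x_pred=3.5942  r=-0.1642  x^+=3.5335  v^+=3.6399  a^+=1.9142
step 3: x_pred=5.8720  r=-1.8020  x^+=5.2052  v^+=4.2324  a^+=1.4201
step 4: x_pred=7.7980  r=-11.5980  x^+=3.5068  v^+=1.9417  a^+=-1.7605
step 5: x_pred=4.3181  r=-1.9081  x^+=3.6121  v^+=0.4482  a^+=-2.2838
step 6: x_pred=3.5050  r=1.5450  x^+=4.0766  v^+=-0.4197  a^+=-1.8601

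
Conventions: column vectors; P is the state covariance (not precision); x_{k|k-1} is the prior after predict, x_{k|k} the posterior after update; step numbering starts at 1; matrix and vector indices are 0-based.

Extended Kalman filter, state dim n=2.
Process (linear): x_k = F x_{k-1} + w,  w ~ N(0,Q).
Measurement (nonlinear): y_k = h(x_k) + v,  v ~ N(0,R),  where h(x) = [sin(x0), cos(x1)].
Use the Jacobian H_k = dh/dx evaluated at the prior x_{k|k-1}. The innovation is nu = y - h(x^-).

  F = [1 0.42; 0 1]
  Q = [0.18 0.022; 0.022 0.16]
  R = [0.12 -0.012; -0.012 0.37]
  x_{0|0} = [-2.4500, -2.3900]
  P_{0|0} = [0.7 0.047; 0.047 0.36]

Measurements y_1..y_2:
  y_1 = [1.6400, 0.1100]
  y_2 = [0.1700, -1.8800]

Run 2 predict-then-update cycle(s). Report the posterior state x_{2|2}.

step 1: x^-=[-3.4538, -2.3900]  P^-=[0.9830 0.2202; 0.2202 0.5200]  H_jac=[-0.9517 0.0000; 0.0000 0.6828]  S=[1.0102 -0.1551; -0.1551 0.6124]  K=[-0.9242 0.0115; -0.1232 0.5485]  nu=[1.3328, 0.8406]  x^+=[-4.6760, -2.0931]  P^+=[0.1167 0.0225; 0.0225 0.2994]
step 2: x^-=[-5.5551, -2.0931]  P^-=[0.3684 0.1702; 0.1702 0.4594]  H_jac=[0.7465 0.0000; 0.0000 0.8667]  S=[0.3253 0.0981; 0.0981 0.7151]  K=[0.8170 0.0942; 0.2323 0.5249]  nu=[-0.4954, -1.3811]  x^+=[-6.0900, -2.9332]  P^+=[0.1298 0.0289; 0.0289 0.2209]

x_post = [-6.0900, -2.9332]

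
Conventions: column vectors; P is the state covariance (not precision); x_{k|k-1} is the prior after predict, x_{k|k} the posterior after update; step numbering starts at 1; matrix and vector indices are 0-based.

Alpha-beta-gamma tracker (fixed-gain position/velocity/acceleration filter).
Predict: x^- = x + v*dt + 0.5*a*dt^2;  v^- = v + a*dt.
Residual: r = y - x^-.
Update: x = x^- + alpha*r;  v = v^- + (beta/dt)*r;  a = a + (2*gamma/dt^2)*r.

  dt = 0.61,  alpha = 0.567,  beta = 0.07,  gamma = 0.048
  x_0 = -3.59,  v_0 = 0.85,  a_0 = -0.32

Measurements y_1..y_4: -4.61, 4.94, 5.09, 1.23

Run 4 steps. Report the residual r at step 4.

resid = -4.4295

step 1: x_pred=-3.1310  r=-1.4790  x^+=-3.9696  v^+=0.4851  a^+=-0.7016
step 2: x_pred=-3.8042  r=8.7442  x^+=1.1537  v^+=1.0606  a^+=1.5544
step 3: x_pred=2.0899  r=3.0001  x^+=3.7910  v^+=2.3530  a^+=2.3284
step 4: x_pred=5.6595  r=-4.4295  x^+=3.1480  v^+=3.2651  a^+=1.1856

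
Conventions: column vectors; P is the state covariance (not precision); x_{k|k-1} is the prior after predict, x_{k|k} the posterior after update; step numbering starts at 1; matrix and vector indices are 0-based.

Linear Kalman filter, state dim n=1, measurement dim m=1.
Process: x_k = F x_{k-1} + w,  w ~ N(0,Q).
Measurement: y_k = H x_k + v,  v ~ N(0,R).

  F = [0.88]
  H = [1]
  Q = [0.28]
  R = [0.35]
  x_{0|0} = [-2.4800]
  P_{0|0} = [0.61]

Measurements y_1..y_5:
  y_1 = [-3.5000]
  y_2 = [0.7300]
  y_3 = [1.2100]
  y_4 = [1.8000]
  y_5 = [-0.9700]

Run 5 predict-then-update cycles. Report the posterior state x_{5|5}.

step 1: x^-=[-2.1824]  P^-=[0.7524]  S=[1.1024]  K=[0.6825]  nu=[-1.3176]  x^+=[-3.0817]  P^+=[0.2389]
step 2: x^-=[-2.7119]  P^-=[0.4650]  S=[0.8150]  K=[0.5705]  nu=[3.4419]  x^+=[-0.7481]  P^+=[0.1997]
step 3: x^-=[-0.6584]  P^-=[0.4346]  S=[0.7846]  K=[0.5539]  nu=[1.8684]  x^+=[0.3766]  P^+=[0.1939]
step 4: x^-=[0.3314]  P^-=[0.4301]  S=[0.7801]  K=[0.5514]  nu=[1.4686]  x^+=[1.1411]  P^+=[0.1930]
step 5: x^-=[1.0042]  P^-=[0.4294]  S=[0.7794]  K=[0.5510]  nu=[-1.9742]  x^+=[-0.0835]  P^+=[0.1928]

x_post = [-0.0835]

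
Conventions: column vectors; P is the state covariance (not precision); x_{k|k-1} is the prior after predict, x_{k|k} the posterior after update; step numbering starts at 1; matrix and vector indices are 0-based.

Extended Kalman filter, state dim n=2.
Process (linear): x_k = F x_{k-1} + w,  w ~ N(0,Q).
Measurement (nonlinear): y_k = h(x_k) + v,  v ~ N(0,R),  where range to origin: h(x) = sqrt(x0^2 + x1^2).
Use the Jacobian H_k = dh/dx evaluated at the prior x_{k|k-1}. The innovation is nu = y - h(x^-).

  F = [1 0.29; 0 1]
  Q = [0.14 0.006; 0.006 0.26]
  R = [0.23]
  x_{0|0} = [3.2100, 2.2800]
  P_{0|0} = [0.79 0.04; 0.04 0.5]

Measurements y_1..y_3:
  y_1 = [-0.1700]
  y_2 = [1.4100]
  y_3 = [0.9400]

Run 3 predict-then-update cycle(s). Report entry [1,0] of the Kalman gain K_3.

K[1,0] = 0.6505

step 1: x^-=[3.8712, 2.2800]  P^-=[0.9953 0.1910; 0.1910 0.7600]  H_jac=[0.8617 0.5075]  S=[1.3317]  K=[0.7167; 0.4132]  nu=[-4.6627]  x^+=[0.5292, 0.3533]  P^+=[0.3111 -0.2034; -0.2034 0.5326]
step 2: x^-=[0.6317, 0.3533]  P^-=[0.3779 -0.0429; -0.0429 0.7926]  H_jac=[0.8727 0.4882]  S=[0.6702]  K=[0.4609; 0.5215]  nu=[0.6862]  x^+=[0.9479, 0.7112]  P^+=[0.2356 -0.2040; -0.2040 0.6104]
step 3: x^-=[1.1542, 0.7112]  P^-=[0.3086 -0.0210; -0.0210 0.8704]  H_jac=[0.8514 0.5246]  S=[0.6744]  K=[0.3732; 0.6505]  nu=[-0.4157]  x^+=[0.9990, 0.4408]  P^+=[0.2146 -0.1847; -0.1847 0.5850]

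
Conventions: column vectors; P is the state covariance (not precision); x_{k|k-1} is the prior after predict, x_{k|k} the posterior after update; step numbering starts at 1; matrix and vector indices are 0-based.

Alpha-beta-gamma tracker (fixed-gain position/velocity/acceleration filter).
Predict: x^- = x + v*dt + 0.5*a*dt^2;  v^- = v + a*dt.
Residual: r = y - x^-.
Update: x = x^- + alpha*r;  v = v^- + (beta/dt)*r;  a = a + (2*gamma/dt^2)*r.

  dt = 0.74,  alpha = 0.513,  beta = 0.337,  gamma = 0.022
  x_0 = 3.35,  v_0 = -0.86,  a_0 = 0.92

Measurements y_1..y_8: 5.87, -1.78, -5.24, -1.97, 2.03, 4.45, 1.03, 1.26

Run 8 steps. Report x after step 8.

step 1: x_pred=2.9655  r=2.9045  x^+=4.4555  v^+=1.1435  a^+=1.1534
step 2: x_pred=5.6175  r=-7.3975  x^+=1.8226  v^+=-1.3718  a^+=0.5590
step 3: x_pred=0.9605  r=-6.2005  x^+=-2.2204  v^+=-3.7819  a^+=0.0608
step 4: x_pred=-5.0024  r=3.0324  x^+=-3.4468  v^+=-2.3560  a^+=0.3044
step 5: x_pred=-5.1068  r=7.1368  x^+=-1.4456  v^+=1.1194  a^+=0.8779
step 6: x_pred=-0.3769  r=4.8269  x^+=2.0993  v^+=3.9673  a^+=1.2657
step 7: x_pred=5.3816  r=-4.3516  x^+=3.1492  v^+=2.9221  a^+=0.9161
step 8: x_pred=5.5624  r=-4.3024  x^+=3.3553  v^+=1.6407  a^+=0.5704

x_post = 3.3553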